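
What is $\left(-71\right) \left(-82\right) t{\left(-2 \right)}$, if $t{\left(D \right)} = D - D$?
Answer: $0$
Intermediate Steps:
$t{\left(D \right)} = 0$
$\left(-71\right) \left(-82\right) t{\left(-2 \right)} = \left(-71\right) \left(-82\right) 0 = 5822 \cdot 0 = 0$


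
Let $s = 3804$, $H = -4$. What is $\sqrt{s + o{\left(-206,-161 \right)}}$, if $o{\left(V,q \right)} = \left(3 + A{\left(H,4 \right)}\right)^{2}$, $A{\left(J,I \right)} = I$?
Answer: $\sqrt{3853} \approx 62.073$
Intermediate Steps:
$o{\left(V,q \right)} = 49$ ($o{\left(V,q \right)} = \left(3 + 4\right)^{2} = 7^{2} = 49$)
$\sqrt{s + o{\left(-206,-161 \right)}} = \sqrt{3804 + 49} = \sqrt{3853}$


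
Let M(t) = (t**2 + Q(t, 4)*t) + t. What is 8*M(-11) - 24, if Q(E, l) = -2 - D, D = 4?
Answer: 1384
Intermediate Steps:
Q(E, l) = -6 (Q(E, l) = -2 - 1*4 = -2 - 4 = -6)
M(t) = t**2 - 5*t (M(t) = (t**2 - 6*t) + t = t**2 - 5*t)
8*M(-11) - 24 = 8*(-11*(-5 - 11)) - 24 = 8*(-11*(-16)) - 24 = 8*176 - 24 = 1408 - 24 = 1384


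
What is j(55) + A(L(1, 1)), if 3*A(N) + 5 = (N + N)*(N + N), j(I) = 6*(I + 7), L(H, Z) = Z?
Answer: 1115/3 ≈ 371.67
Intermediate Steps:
j(I) = 42 + 6*I (j(I) = 6*(7 + I) = 42 + 6*I)
A(N) = -5/3 + 4*N**2/3 (A(N) = -5/3 + ((N + N)*(N + N))/3 = -5/3 + ((2*N)*(2*N))/3 = -5/3 + (4*N**2)/3 = -5/3 + 4*N**2/3)
j(55) + A(L(1, 1)) = (42 + 6*55) + (-5/3 + (4/3)*1**2) = (42 + 330) + (-5/3 + (4/3)*1) = 372 + (-5/3 + 4/3) = 372 - 1/3 = 1115/3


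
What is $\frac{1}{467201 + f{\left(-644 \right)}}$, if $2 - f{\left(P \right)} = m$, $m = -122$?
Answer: $\frac{1}{467325} \approx 2.1398 \cdot 10^{-6}$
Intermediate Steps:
$f{\left(P \right)} = 124$ ($f{\left(P \right)} = 2 - -122 = 2 + 122 = 124$)
$\frac{1}{467201 + f{\left(-644 \right)}} = \frac{1}{467201 + 124} = \frac{1}{467325}$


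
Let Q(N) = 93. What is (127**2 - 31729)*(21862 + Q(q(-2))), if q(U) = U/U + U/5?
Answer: -342498000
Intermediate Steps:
q(U) = 1 + U/5 (q(U) = 1 + U*(1/5) = 1 + U/5)
(127**2 - 31729)*(21862 + Q(q(-2))) = (127**2 - 31729)*(21862 + 93) = (16129 - 31729)*21955 = -15600*21955 = -342498000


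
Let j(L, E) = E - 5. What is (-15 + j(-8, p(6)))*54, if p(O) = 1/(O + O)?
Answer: -2151/2 ≈ -1075.5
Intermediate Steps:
p(O) = 1/(2*O)
j(L, E) = -5 + E
(-15 + j(-8, p(6)))*54 = (-15 + (-5 + (1/2)/6))*54 = (-15 + (-5 + (1/2)*(1/6)))*54 = (-15 + (-5 + 1/12))*54 = (-15 - 59/12)*54 = -239/12*54 = -2151/2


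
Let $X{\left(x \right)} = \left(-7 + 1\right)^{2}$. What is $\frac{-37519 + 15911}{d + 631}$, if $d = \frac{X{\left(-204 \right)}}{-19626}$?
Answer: $- \frac{70679768}{2063995} \approx -34.244$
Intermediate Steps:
$X{\left(x \right)} = 36$ ($X{\left(x \right)} = \left(-6\right)^{2} = 36$)
$d = - \frac{6}{3271}$ ($d = \frac{36}{-19626} = 36 \left(- \frac{1}{19626}\right) = - \frac{6}{3271} \approx -0.0018343$)
$\frac{-37519 + 15911}{d + 631} = \frac{-37519 + 15911}{- \frac{6}{3271} + 631} = - \frac{21608}{\frac{2063995}{3271}} = \left(-21608\right) \frac{3271}{2063995} = - \frac{70679768}{2063995}$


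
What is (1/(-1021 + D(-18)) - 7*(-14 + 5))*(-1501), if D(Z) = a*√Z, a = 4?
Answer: -98602049906/1042729 + 18012*I*√2/1042729 ≈ -94562.0 + 0.024429*I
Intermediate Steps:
D(Z) = 4*√Z
(1/(-1021 + D(-18)) - 7*(-14 + 5))*(-1501) = (1/(-1021 + 4*√(-18)) - 7*(-14 + 5))*(-1501) = (1/(-1021 + 4*(3*I*√2)) - 7*(-9))*(-1501) = (1/(-1021 + 12*I*√2) + 63)*(-1501) = (63 + 1/(-1021 + 12*I*√2))*(-1501) = -94563 - 1501/(-1021 + 12*I*√2)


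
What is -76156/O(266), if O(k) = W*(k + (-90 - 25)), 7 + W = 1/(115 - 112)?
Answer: 57117/755 ≈ 75.652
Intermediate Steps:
W = -20/3 (W = -7 + 1/(115 - 112) = -7 + 1/3 = -7 + ⅓ = -20/3 ≈ -6.6667)
O(k) = 2300/3 - 20*k/3 (O(k) = -20*(k + (-90 - 25))/3 = -20*(k - 115)/3 = -20*(-115 + k)/3 = 2300/3 - 20*k/3)
-76156/O(266) = -76156/(2300/3 - 20/3*266) = -76156/(2300/3 - 5320/3) = -76156/(-3020/3) = -76156*(-3/3020) = 57117/755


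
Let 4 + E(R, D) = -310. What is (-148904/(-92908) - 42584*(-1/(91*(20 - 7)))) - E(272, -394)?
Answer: 9661084800/27477541 ≈ 351.60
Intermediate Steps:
E(R, D) = -314 (E(R, D) = -4 - 310 = -314)
(-148904/(-92908) - 42584*(-1/(91*(20 - 7)))) - E(272, -394) = (-148904/(-92908) - 42584*(-1/(91*(20 - 7)))) - 1*(-314) = (-148904*(-1/92908) - 42584/(13*(-91))) + 314 = (37226/23227 - 42584/(-1183)) + 314 = (37226/23227 - 42584*(-1/1183)) + 314 = (37226/23227 + 42584/1183) + 314 = 1033136926/27477541 + 314 = 9661084800/27477541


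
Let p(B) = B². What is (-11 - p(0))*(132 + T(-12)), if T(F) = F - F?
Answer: -1452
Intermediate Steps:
T(F) = 0
(-11 - p(0))*(132 + T(-12)) = (-11 - 1*0²)*(132 + 0) = (-11 - 1*0)*132 = (-11 + 0)*132 = -11*132 = -1452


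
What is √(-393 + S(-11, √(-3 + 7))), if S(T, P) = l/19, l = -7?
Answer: I*√142006/19 ≈ 19.834*I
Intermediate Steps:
S(T, P) = -7/19
√(-393 + S(-11, √(-3 + 7))) = √(-393 - 7/19) = √(-7474/19) = I*√142006/19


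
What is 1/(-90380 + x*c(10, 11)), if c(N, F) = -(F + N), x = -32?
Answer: -1/89708 ≈ -1.1147e-5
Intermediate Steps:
c(N, F) = -F - N
1/(-90380 + x*c(10, 11)) = 1/(-90380 - 32*(-1*11 - 1*10)) = 1/(-90380 - 32*(-11 - 10)) = 1/(-90380 - 32*(-21)) = 1/(-90380 + 672) = 1/(-89708) = -1/89708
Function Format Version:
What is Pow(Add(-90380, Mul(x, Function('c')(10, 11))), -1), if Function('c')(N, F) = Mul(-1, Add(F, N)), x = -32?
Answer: Rational(-1, 89708) ≈ -1.1147e-5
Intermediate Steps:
Function('c')(N, F) = Add(Mul(-1, F), Mul(-1, N))
Pow(Add(-90380, Mul(x, Function('c')(10, 11))), -1) = Pow(Add(-90380, Mul(-32, Add(Mul(-1, 11), Mul(-1, 10)))), -1) = Pow(Add(-90380, Mul(-32, Add(-11, -10))), -1) = Pow(Add(-90380, Mul(-32, -21)), -1) = Pow(Add(-90380, 672), -1) = Pow(-89708, -1) = Rational(-1, 89708)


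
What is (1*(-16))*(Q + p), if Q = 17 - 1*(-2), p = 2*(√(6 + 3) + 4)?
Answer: -528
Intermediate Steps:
p = 14 (p = 2*(√9 + 4) = 2*(3 + 4) = 2*7 = 14)
Q = 19 (Q = 17 + 2 = 19)
(1*(-16))*(Q + p) = (1*(-16))*(19 + 14) = -16*33 = -528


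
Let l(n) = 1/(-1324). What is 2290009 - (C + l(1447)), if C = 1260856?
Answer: 1362598573/1324 ≈ 1.0292e+6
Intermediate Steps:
l(n) = -1/1324
2290009 - (C + l(1447)) = 2290009 - (1260856 - 1/1324) = 2290009 - 1*1669373343/1324 = 2290009 - 1669373343/1324 = 1362598573/1324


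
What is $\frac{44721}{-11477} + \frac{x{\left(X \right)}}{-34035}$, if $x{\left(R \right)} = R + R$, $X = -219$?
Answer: $- \frac{505684103}{130206565} \approx -3.8837$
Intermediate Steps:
$x{\left(R \right)} = 2 R$
$\frac{44721}{-11477} + \frac{x{\left(X \right)}}{-34035} = \frac{44721}{-11477} + \frac{2 \left(-219\right)}{-34035} = 44721 \left(- \frac{1}{11477}\right) - - \frac{146}{11345} = - \frac{44721}{11477} + \frac{146}{11345} = - \frac{505684103}{130206565}$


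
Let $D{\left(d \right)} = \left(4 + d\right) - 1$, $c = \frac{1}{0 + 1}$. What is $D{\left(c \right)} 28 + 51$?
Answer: $163$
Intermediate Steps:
$c = 1$ ($c = 1^{-1} = 1$)
$D{\left(d \right)} = 3 + d$
$D{\left(c \right)} 28 + 51 = \left(3 + 1\right) 28 + 51 = 4 \cdot 28 + 51 = 112 + 51 = 163$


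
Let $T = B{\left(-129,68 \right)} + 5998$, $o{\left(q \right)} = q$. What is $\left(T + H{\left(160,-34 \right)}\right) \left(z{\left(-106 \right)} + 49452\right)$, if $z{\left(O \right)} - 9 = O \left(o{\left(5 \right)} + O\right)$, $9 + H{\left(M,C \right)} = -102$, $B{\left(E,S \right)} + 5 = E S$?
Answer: $-173882630$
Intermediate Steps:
$B{\left(E,S \right)} = -5 + E S$
$H{\left(M,C \right)} = -111$ ($H{\left(M,C \right)} = -9 - 102 = -111$)
$T = -2779$ ($T = \left(-5 - 8772\right) + 5998 = -8777 + 5998 = -2779$)
$z{\left(O \right)} = 9 + O \left(5 + O\right)$
$\left(T + H{\left(160,-34 \right)}\right) \left(z{\left(-106 \right)} + 49452\right) = \left(-2779 - 111\right) \left(\left(9 + \left(-106\right)^{2} + 5 \left(-106\right)\right) + 49452\right) = - 2890 \left(\left(9 + 11236 - 530\right) + 49452\right) = - 2890 \left(10715 + 49452\right) = \left(-2890\right) 60167 = -173882630$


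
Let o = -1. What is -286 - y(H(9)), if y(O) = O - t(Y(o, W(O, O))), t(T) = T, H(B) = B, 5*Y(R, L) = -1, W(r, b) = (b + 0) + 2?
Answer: -1476/5 ≈ -295.20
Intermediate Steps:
W(r, b) = 2 + b (W(r, b) = b + 2 = 2 + b)
Y(R, L) = -1/5 (Y(R, L) = (1/5)*(-1) = -1/5)
y(O) = 1/5 + O (y(O) = O - 1*(-1/5) = O + 1/5 = 1/5 + O)
-286 - y(H(9)) = -286 - (1/5 + 9) = -286 - 1*46/5 = -286 - 46/5 = -1476/5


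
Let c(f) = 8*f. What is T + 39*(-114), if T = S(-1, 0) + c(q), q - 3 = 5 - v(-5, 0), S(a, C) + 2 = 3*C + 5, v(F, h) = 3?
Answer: -4403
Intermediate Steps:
S(a, C) = 3 + 3*C (S(a, C) = -2 + (3*C + 5) = -2 + (5 + 3*C) = 3 + 3*C)
q = 5 (q = 3 + (5 - 1*3) = 3 + (5 - 3) = 3 + 2 = 5)
T = 43 (T = (3 + 3*0) + 8*5 = (3 + 0) + 40 = 3 + 40 = 43)
T + 39*(-114) = 43 + 39*(-114) = 43 - 4446 = -4403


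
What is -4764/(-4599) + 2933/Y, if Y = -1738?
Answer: -1736345/2664354 ≈ -0.65169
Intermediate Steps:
-4764/(-4599) + 2933/Y = -4764/(-4599) + 2933/(-1738) = -4764*(-1/4599) + 2933*(-1/1738) = 1588/1533 - 2933/1738 = -1736345/2664354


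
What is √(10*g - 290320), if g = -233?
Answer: 5*I*√11706 ≈ 540.97*I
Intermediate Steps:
√(10*g - 290320) = √(10*(-233) - 290320) = √(-2330 - 290320) = √(-292650) = 5*I*√11706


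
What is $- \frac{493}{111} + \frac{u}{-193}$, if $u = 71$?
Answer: $- \frac{103030}{21423} \approx -4.8093$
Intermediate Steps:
$- \frac{493}{111} + \frac{u}{-193} = - \frac{493}{111} + \frac{71}{-193} = \left(-493\right) \frac{1}{111} + 71 \left(- \frac{1}{193}\right) = - \frac{493}{111} - \frac{71}{193} = - \frac{103030}{21423}$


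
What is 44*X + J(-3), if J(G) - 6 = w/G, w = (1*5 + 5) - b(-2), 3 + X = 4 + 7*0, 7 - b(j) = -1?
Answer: 148/3 ≈ 49.333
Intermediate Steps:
b(j) = 8 (b(j) = 7 - 1*(-1) = 7 + 1 = 8)
X = 1 (X = -3 + (4 + 7*0) = -3 + (4 + 0) = -3 + 4 = 1)
w = 2 (w = (1*5 + 5) - 1*8 = (5 + 5) - 8 = 10 - 8 = 2)
J(G) = 6 + 2/G
44*X + J(-3) = 44*1 + (6 + 2/(-3)) = 44 + (6 + 2*(-1/3)) = 44 + (6 - 2/3) = 44 + 16/3 = 148/3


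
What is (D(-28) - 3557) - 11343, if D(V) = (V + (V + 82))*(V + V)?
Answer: -16356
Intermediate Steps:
D(V) = 2*V*(82 + 2*V) (D(V) = (V + (82 + V))*(2*V) = (82 + 2*V)*(2*V) = 2*V*(82 + 2*V))
(D(-28) - 3557) - 11343 = (4*(-28)*(41 - 28) - 3557) - 11343 = (4*(-28)*13 - 3557) - 11343 = (-1456 - 3557) - 11343 = -5013 - 11343 = -16356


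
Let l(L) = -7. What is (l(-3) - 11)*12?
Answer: -216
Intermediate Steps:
(l(-3) - 11)*12 = (-7 - 11)*12 = -18*12 = -216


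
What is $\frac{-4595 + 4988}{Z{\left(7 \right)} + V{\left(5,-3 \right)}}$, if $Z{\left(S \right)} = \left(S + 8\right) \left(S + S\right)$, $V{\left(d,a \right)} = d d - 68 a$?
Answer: $\frac{393}{439} \approx 0.89522$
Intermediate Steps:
$V{\left(d,a \right)} = d^{2} - 68 a$
$Z{\left(S \right)} = 2 S \left(8 + S\right)$ ($Z{\left(S \right)} = \left(8 + S\right) 2 S = 2 S \left(8 + S\right)$)
$\frac{-4595 + 4988}{Z{\left(7 \right)} + V{\left(5,-3 \right)}} = \frac{-4595 + 4988}{2 \cdot 7 \left(8 + 7\right) + \left(5^{2} - -204\right)} = \frac{393}{2 \cdot 7 \cdot 15 + \left(25 + 204\right)} = \frac{393}{210 + 229} = \frac{393}{439}$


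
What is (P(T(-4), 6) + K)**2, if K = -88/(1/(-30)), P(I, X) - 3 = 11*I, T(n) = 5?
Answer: 7279204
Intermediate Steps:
P(I, X) = 3 + 11*I
K = 2640 (K = -88/(-1/30) = -88*(-30) = 2640)
(P(T(-4), 6) + K)**2 = ((3 + 11*5) + 2640)**2 = ((3 + 55) + 2640)**2 = (58 + 2640)**2 = 2698**2 = 7279204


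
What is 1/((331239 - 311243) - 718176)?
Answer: -1/698180 ≈ -1.4323e-6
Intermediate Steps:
1/((331239 - 311243) - 718176) = 1/(19996 - 718176) = 1/(-698180) = -1/698180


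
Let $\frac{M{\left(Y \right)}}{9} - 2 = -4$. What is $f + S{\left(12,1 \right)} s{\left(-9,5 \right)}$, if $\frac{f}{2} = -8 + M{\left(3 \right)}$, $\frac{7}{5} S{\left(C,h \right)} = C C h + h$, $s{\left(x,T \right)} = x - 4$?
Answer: $- \frac{9789}{7} \approx -1398.4$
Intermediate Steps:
$s{\left(x,T \right)} = -4 + x$ ($s{\left(x,T \right)} = x - 4 = -4 + x$)
$M{\left(Y \right)} = -18$ ($M{\left(Y \right)} = 18 + 9 \left(-4\right) = 18 - 36 = -18$)
$S{\left(C,h \right)} = \frac{5 h}{7} + \frac{5 h C^{2}}{7}$ ($S{\left(C,h \right)} = \frac{5 \left(C C h + h\right)}{7} = \frac{5 \left(C^{2} h + h\right)}{7} = \frac{5 \left(h C^{2} + h\right)}{7} = \frac{5 \left(h + h C^{2}\right)}{7} = \frac{5 h}{7} + \frac{5 h C^{2}}{7}$)
$f = -52$ ($f = 2 \left(-8 - 18\right) = 2 \left(-26\right) = -52$)
$f + S{\left(12,1 \right)} s{\left(-9,5 \right)} = -52 + \frac{5}{7} \cdot 1 \left(1 + 12^{2}\right) \left(-4 - 9\right) = -52 + \frac{5}{7} \cdot 1 \left(1 + 144\right) \left(-13\right) = -52 + \frac{5}{7} \cdot 1 \cdot 145 \left(-13\right) = -52 + \frac{725}{7} \left(-13\right) = -52 - \frac{9425}{7} = - \frac{9789}{7}$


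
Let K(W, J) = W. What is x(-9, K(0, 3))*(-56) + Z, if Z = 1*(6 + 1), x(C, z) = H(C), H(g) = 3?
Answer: -161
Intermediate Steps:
x(C, z) = 3
Z = 7 (Z = 1*7 = 7)
x(-9, K(0, 3))*(-56) + Z = 3*(-56) + 7 = -168 + 7 = -161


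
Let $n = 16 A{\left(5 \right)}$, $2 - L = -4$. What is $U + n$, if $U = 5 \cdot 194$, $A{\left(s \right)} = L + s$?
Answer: $1146$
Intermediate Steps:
$L = 6$ ($L = 2 - -4 = 2 + 4 = 6$)
$A{\left(s \right)} = 6 + s$
$U = 970$
$n = 176$ ($n = 16 \left(6 + 5\right) = 16 \cdot 11 = 176$)
$U + n = 970 + 176 = 1146$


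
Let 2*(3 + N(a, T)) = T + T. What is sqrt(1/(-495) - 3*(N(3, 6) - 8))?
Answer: 16*sqrt(1595)/165 ≈ 3.8727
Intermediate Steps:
N(a, T) = -3 + T (N(a, T) = -3 + (T + T)/2 = -3 + (2*T)/2 = -3 + T)
sqrt(1/(-495) - 3*(N(3, 6) - 8)) = sqrt(1/(-495) - 3*((-3 + 6) - 8)) = sqrt(-1/495 - 3*(3 - 8)) = sqrt(-1/495 - 3*(-5)) = sqrt(-1/495 + 15) = sqrt(7424/495) = 16*sqrt(1595)/165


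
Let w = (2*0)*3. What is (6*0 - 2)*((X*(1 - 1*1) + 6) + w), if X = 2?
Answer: -12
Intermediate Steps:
w = 0 (w = 0*3 = 0)
(6*0 - 2)*((X*(1 - 1*1) + 6) + w) = (6*0 - 2)*((2*(1 - 1*1) + 6) + 0) = (0 - 2)*((2*(1 - 1) + 6) + 0) = -2*((2*0 + 6) + 0) = -2*((0 + 6) + 0) = -2*(6 + 0) = -2*6 = -12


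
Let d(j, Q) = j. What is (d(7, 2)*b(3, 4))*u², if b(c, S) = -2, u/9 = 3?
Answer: -10206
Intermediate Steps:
u = 27 (u = 9*3 = 27)
(d(7, 2)*b(3, 4))*u² = (7*(-2))*27² = -14*729 = -10206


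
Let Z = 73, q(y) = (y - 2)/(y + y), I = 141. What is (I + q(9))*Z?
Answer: 185785/18 ≈ 10321.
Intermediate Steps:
q(y) = (-2 + y)/(2*y) (q(y) = (-2 + y)/((2*y)) = (-2 + y)*(1/(2*y)) = (-2 + y)/(2*y))
(I + q(9))*Z = (141 + (½)*(-2 + 9)/9)*73 = (141 + (½)*(⅑)*7)*73 = (141 + 7/18)*73 = (2545/18)*73 = 185785/18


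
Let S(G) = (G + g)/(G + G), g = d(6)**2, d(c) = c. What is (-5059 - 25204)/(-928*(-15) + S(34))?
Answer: -1028942/473315 ≈ -2.1739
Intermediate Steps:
g = 36 (g = 6**2 = 36)
S(G) = (36 + G)/(2*G) (S(G) = (G + 36)/(G + G) = (36 + G)/((2*G)) = (36 + G)*(1/(2*G)) = (36 + G)/(2*G))
(-5059 - 25204)/(-928*(-15) + S(34)) = (-5059 - 25204)/(-928*(-15) + (1/2)*(36 + 34)/34) = -30263/(13920 + (1/2)*(1/34)*70) = -30263/(13920 + 35/34) = -30263/473315/34 = -30263*34/473315 = -1028942/473315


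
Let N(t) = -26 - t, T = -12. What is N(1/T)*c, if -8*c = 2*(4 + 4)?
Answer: 311/6 ≈ 51.833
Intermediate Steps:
c = -2 (c = -(4 + 4)/4 = -8/4 = -1/8*16 = -2)
N(1/T)*c = (-26 - 1/(-12))*(-2) = (-26 - 1*(-1/12))*(-2) = (-26 + 1/12)*(-2) = -311/12*(-2) = 311/6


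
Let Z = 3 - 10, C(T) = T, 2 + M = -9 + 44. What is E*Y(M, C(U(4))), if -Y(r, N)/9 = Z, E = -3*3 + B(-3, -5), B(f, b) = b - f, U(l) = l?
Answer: -693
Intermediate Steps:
M = 33 (M = -2 + (-9 + 44) = -2 + 35 = 33)
E = -11 (E = -3*3 + (-5 - 1*(-3)) = -9 + (-5 + 3) = -9 - 2 = -11)
Z = -7
Y(r, N) = 63 (Y(r, N) = -9*(-7) = 63)
E*Y(M, C(U(4))) = -11*63 = -693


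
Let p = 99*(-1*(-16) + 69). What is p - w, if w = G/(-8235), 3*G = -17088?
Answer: 69291829/8235 ≈ 8414.3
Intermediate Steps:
G = -5696 (G = (1/3)*(-17088) = -5696)
w = 5696/8235 (w = -5696/(-8235) = -5696*(-1/8235) = 5696/8235 ≈ 0.69168)
p = 8415 (p = 99*(16 + 69) = 99*85 = 8415)
p - w = 8415 - 1*5696/8235 = 8415 - 5696/8235 = 69291829/8235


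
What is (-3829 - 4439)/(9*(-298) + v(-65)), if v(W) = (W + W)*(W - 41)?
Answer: -4134/5549 ≈ -0.74500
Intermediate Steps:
v(W) = 2*W*(-41 + W) (v(W) = (2*W)*(-41 + W) = 2*W*(-41 + W))
(-3829 - 4439)/(9*(-298) + v(-65)) = (-3829 - 4439)/(9*(-298) + 2*(-65)*(-41 - 65)) = -8268/(-2682 + 2*(-65)*(-106)) = -8268/(-2682 + 13780) = -8268/11098 = -8268*1/11098 = -4134/5549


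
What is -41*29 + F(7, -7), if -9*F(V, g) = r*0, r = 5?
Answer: -1189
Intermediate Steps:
F(V, g) = 0 (F(V, g) = -5*0/9 = -⅑*0 = 0)
-41*29 + F(7, -7) = -41*29 + 0 = -1189 + 0 = -1189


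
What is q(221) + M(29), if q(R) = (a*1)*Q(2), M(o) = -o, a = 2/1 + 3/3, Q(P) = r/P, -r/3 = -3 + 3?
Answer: -29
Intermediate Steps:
r = 0 (r = -3*(-3 + 3) = -3*0 = 0)
Q(P) = 0 (Q(P) = 0/P = 0)
a = 3 (a = 2*1 + 3*(⅓) = 2 + 1 = 3)
q(R) = 0 (q(R) = (3*1)*0 = 3*0 = 0)
q(221) + M(29) = 0 - 1*29 = 0 - 29 = -29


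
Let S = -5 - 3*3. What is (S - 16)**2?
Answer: 900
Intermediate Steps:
S = -14 (S = -5 - 9 = -14)
(S - 16)**2 = (-14 - 16)**2 = (-30)**2 = 900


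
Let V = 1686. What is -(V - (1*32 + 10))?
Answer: -1644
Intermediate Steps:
-(V - (1*32 + 10)) = -(1686 - (1*32 + 10)) = -(1686 - (32 + 10)) = -(1686 - 1*42) = -(1686 - 42) = -1*1644 = -1644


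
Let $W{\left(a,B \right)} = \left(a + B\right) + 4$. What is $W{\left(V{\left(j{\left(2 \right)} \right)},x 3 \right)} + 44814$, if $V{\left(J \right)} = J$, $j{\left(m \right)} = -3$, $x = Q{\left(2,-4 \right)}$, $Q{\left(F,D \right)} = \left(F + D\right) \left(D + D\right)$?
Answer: $44863$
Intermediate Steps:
$Q{\left(F,D \right)} = 2 D \left(D + F\right)$ ($Q{\left(F,D \right)} = \left(D + F\right) 2 D = 2 D \left(D + F\right)$)
$x = 16$ ($x = 2 \left(-4\right) \left(-4 + 2\right) = 2 \left(-4\right) \left(-2\right) = 16$)
$W{\left(a,B \right)} = 4 + B + a$ ($W{\left(a,B \right)} = \left(B + a\right) + 4 = 4 + B + a$)
$W{\left(V{\left(j{\left(2 \right)} \right)},x 3 \right)} + 44814 = \left(4 + 16 \cdot 3 - 3\right) + 44814 = \left(4 + 48 - 3\right) + 44814 = 49 + 44814 = 44863$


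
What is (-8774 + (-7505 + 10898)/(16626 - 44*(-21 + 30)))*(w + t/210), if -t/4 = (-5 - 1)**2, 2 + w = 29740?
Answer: -3528793937461/13525 ≈ -2.6091e+8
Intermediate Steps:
w = 29738 (w = -2 + 29740 = 29738)
t = -144 (t = -4*(-5 - 1)**2 = -4*(-6)**2 = -4*36 = -144)
(-8774 + (-7505 + 10898)/(16626 - 44*(-21 + 30)))*(w + t/210) = (-8774 + (-7505 + 10898)/(16626 - 44*(-21 + 30)))*(29738 - 144/210) = (-8774 + 3393/(16626 - 44*9))*(29738 - 144*1/210) = (-8774 + 3393/(16626 - 396))*(29738 - 24/35) = (-8774 + 3393/16230)*(1040806/35) = (-8774 + 3393*(1/16230))*(1040806/35) = (-8774 + 1131/5410)*(1040806/35) = -47466209/5410*1040806/35 = -3528793937461/13525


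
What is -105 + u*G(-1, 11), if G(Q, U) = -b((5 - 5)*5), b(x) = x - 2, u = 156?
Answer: 207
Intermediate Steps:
b(x) = -2 + x
G(Q, U) = 2 (G(Q, U) = -(-2 + (5 - 5)*5) = -(-2 + 0*5) = -(-2 + 0) = -1*(-2) = 2)
-105 + u*G(-1, 11) = -105 + 156*2 = -105 + 312 = 207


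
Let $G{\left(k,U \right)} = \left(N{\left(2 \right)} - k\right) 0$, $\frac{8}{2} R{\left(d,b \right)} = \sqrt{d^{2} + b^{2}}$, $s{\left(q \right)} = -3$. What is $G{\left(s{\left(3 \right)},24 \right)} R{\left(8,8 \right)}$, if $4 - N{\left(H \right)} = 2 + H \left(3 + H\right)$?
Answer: $0$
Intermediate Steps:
$N{\left(H \right)} = 2 - H \left(3 + H\right)$ ($N{\left(H \right)} = 4 - \left(2 + H \left(3 + H\right)\right) = 2 - H \left(3 + H\right)$)
$R{\left(d,b \right)} = \frac{\sqrt{b^{2} + d^{2}}}{4}$ ($R{\left(d,b \right)} = \frac{\sqrt{d^{2} + b^{2}}}{4} = \frac{\sqrt{b^{2} + d^{2}}}{4}$)
$G{\left(k,U \right)} = 0$ ($G{\left(k,U \right)} = \left(\left(2 - 2^{2} - 6\right) - k\right) 0 = \left(\left(2 - 4 - 6\right) - k\right) 0 = \left(-8 - k\right) 0 = 0$)
$G{\left(s{\left(3 \right)},24 \right)} R{\left(8,8 \right)} = 0 \frac{\sqrt{8^{2} + 8^{2}}}{4} = 0 \frac{\sqrt{64 + 64}}{4} = 0 \frac{\sqrt{128}}{4} = 0 \frac{8 \sqrt{2}}{4} = 0 \cdot 2 \sqrt{2} = 0$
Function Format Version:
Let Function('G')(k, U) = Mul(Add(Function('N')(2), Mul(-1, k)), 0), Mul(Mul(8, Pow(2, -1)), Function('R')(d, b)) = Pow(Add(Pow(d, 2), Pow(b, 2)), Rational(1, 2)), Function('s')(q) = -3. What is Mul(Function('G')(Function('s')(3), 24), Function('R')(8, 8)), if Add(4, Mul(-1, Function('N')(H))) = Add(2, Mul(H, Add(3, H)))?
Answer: 0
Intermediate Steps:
Function('N')(H) = Add(2, Mul(-1, H, Add(3, H))) (Function('N')(H) = Add(4, Mul(-1, Add(2, Mul(H, Add(3, H))))) = Add(4, Add(-2, Mul(-1, H, Add(3, H)))) = Add(2, Mul(-1, H, Add(3, H))))
Function('R')(d, b) = Mul(Rational(1, 4), Pow(Add(Pow(b, 2), Pow(d, 2)), Rational(1, 2))) (Function('R')(d, b) = Mul(Rational(1, 4), Pow(Add(Pow(d, 2), Pow(b, 2)), Rational(1, 2))) = Mul(Rational(1, 4), Pow(Add(Pow(b, 2), Pow(d, 2)), Rational(1, 2))))
Function('G')(k, U) = 0 (Function('G')(k, U) = Mul(Add(Add(2, Mul(-1, Pow(2, 2)), Mul(-3, 2)), Mul(-1, k)), 0) = Mul(Add(Add(2, Mul(-1, 4), -6), Mul(-1, k)), 0) = Mul(Add(Add(2, -4, -6), Mul(-1, k)), 0) = Mul(Add(-8, Mul(-1, k)), 0) = 0)
Mul(Function('G')(Function('s')(3), 24), Function('R')(8, 8)) = Mul(0, Mul(Rational(1, 4), Pow(Add(Pow(8, 2), Pow(8, 2)), Rational(1, 2)))) = Mul(0, Mul(Rational(1, 4), Pow(Add(64, 64), Rational(1, 2)))) = Mul(0, Mul(Rational(1, 4), Pow(128, Rational(1, 2)))) = Mul(0, Mul(Rational(1, 4), Mul(8, Pow(2, Rational(1, 2))))) = Mul(0, Mul(2, Pow(2, Rational(1, 2)))) = 0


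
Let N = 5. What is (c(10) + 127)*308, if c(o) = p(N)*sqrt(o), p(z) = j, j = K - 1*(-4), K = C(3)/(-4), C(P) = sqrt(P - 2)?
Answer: 39116 + 1155*sqrt(10) ≈ 42768.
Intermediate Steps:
C(P) = sqrt(-2 + P)
K = -1/4 (K = sqrt(-2 + 3)/(-4) = sqrt(1)*(-1/4) = 1*(-1/4) = -1/4 ≈ -0.25000)
j = 15/4 (j = -1/4 - 1*(-4) = -1/4 + 4 = 15/4 ≈ 3.7500)
p(z) = 15/4
c(o) = 15*sqrt(o)/4
(c(10) + 127)*308 = (15*sqrt(10)/4 + 127)*308 = (127 + 15*sqrt(10)/4)*308 = 39116 + 1155*sqrt(10)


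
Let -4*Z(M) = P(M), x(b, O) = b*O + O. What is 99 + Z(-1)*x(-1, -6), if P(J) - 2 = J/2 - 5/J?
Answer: 99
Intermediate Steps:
x(b, O) = O + O*b (x(b, O) = O*b + O = O + O*b)
P(J) = 2 + J/2 - 5/J (P(J) = 2 + (J/2 - 5/J) = 2 + J/2 - 5/J)
Z(M) = -½ - M/8 + 5/(4*M) (Z(M) = -(2 + M/2 - 5/M)/4 = -½ - M/8 + 5/(4*M))
99 + Z(-1)*x(-1, -6) = 99 + ((⅛)*(10 - 1*(-1)*(4 - 1))/(-1))*(-6*(1 - 1)) = 99 + ((⅛)*(-1)*(10 - 1*(-1)*3))*(-6*0) = 99 + ((⅛)*(-1)*(10 + 3))*0 = 99 + ((⅛)*(-1)*13)*0 = 99 - 13/8*0 = 99 + 0 = 99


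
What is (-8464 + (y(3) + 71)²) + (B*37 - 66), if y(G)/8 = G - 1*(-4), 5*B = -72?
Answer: 35331/5 ≈ 7066.2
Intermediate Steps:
B = -72/5 (B = (⅕)*(-72) = -72/5 ≈ -14.400)
y(G) = 32 + 8*G (y(G) = 8*(G - 1*(-4)) = 8*(G + 4) = 8*(4 + G) = 32 + 8*G)
(-8464 + (y(3) + 71)²) + (B*37 - 66) = (-8464 + ((32 + 8*3) + 71)²) + (-72/5*37 - 66) = (-8464 + ((32 + 24) + 71)²) + (-2664/5 - 66) = (-8464 + (56 + 71)²) - 2994/5 = (-8464 + 127²) - 2994/5 = (-8464 + 16129) - 2994/5 = 7665 - 2994/5 = 35331/5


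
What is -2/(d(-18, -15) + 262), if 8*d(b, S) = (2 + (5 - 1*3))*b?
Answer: -2/253 ≈ -0.0079051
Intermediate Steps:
d(b, S) = b/2 (d(b, S) = ((2 + (5 - 1*3))*b)/8 = ((2 + (5 - 3))*b)/8 = ((2 + 2)*b)/8 = (4*b)/8 = b/2)
-2/(d(-18, -15) + 262) = -2/((½)*(-18) + 262) = -2/(-9 + 262) = -2/253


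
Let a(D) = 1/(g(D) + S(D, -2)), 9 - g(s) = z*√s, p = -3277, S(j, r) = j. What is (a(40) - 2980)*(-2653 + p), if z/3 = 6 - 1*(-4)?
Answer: 593741659170/33599 + 355800*√10/33599 ≈ 1.7671e+7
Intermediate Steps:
z = 30 (z = 3*(6 - 1*(-4)) = 3*(6 + 4) = 3*10 = 30)
g(s) = 9 - 30*√s
a(D) = 1/(9 + D - 30*√D) (a(D) = 1/((9 - 30*√D) + D) = 1/(9 + D - 30*√D))
(a(40) - 2980)*(-2653 + p) = (1/(9 + 40 - 60*√10) - 2980)*(-2653 - 3277) = (1/(9 + 40 - 60*√10) - 2980)*(-5930) = (1/(49 - 60*√10) - 2980)*(-5930) = (-2980 + 1/(49 - 60*√10))*(-5930) = 17671400 - 5930/(49 - 60*√10)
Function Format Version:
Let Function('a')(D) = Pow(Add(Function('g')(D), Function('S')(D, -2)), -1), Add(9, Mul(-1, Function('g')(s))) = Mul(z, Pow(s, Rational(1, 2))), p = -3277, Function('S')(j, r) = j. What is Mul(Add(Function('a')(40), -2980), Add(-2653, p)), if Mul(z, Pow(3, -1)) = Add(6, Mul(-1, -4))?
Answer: Add(Rational(593741659170, 33599), Mul(Rational(355800, 33599), Pow(10, Rational(1, 2)))) ≈ 1.7671e+7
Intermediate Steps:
z = 30 (z = Mul(3, Add(6, Mul(-1, -4))) = Mul(3, Add(6, 4)) = Mul(3, 10) = 30)
Function('g')(s) = Add(9, Mul(-30, Pow(s, Rational(1, 2)))) (Function('g')(s) = Add(9, Mul(-1, Mul(30, Pow(s, Rational(1, 2))))) = Add(9, Mul(-30, Pow(s, Rational(1, 2)))))
Function('a')(D) = Pow(Add(9, D, Mul(-30, Pow(D, Rational(1, 2)))), -1) (Function('a')(D) = Pow(Add(Add(9, Mul(-30, Pow(D, Rational(1, 2)))), D), -1) = Pow(Add(9, D, Mul(-30, Pow(D, Rational(1, 2)))), -1))
Mul(Add(Function('a')(40), -2980), Add(-2653, p)) = Mul(Add(Pow(Add(9, 40, Mul(-30, Pow(40, Rational(1, 2)))), -1), -2980), Add(-2653, -3277)) = Mul(Add(Pow(Add(9, 40, Mul(-30, Mul(2, Pow(10, Rational(1, 2))))), -1), -2980), -5930) = Mul(Add(Pow(Add(9, 40, Mul(-60, Pow(10, Rational(1, 2)))), -1), -2980), -5930) = Mul(Add(Pow(Add(49, Mul(-60, Pow(10, Rational(1, 2)))), -1), -2980), -5930) = Mul(Add(-2980, Pow(Add(49, Mul(-60, Pow(10, Rational(1, 2)))), -1)), -5930) = Add(17671400, Mul(-5930, Pow(Add(49, Mul(-60, Pow(10, Rational(1, 2)))), -1)))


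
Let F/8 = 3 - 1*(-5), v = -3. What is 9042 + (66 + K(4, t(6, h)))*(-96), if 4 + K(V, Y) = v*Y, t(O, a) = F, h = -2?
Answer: 21522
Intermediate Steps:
F = 64 (F = 8*(3 - 1*(-5)) = 8*(3 + 5) = 8*8 = 64)
t(O, a) = 64
K(V, Y) = -4 - 3*Y
9042 + (66 + K(4, t(6, h)))*(-96) = 9042 + (66 + (-4 - 3*64))*(-96) = 9042 + (66 + (-4 - 192))*(-96) = 9042 + (66 - 196)*(-96) = 9042 - 130*(-96) = 9042 + 12480 = 21522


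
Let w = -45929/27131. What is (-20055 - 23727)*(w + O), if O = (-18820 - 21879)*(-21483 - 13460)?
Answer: -129945717628814532/2087 ≈ -6.2264e+13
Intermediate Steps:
O = 1422145157 (O = -40699*(-34943) = 1422145157)
w = -3533/2087 (w = -45929*1/27131 = -3533/2087 ≈ -1.6929)
(-20055 - 23727)*(w + O) = (-20055 - 23727)*(-3533/2087 + 1422145157) = -43782*2968016939126/2087 = -129945717628814532/2087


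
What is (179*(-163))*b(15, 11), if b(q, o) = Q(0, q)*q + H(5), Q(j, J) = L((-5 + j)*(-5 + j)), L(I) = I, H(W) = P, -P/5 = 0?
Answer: -10941375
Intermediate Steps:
P = 0 (P = -5*0 = 0)
H(W) = 0
Q(j, J) = (-5 + j)² (Q(j, J) = (-5 + j)*(-5 + j) = (-5 + j)²)
b(q, o) = 25*q (b(q, o) = (-5 + 0)²*q + 0 = (-5)²*q + 0 = 25*q + 0 = 25*q)
(179*(-163))*b(15, 11) = (179*(-163))*(25*15) = -29177*375 = -10941375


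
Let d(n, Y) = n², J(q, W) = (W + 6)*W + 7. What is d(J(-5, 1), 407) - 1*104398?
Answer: -104202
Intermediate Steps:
J(q, W) = 7 + W*(6 + W) (J(q, W) = (6 + W)*W + 7 = W*(6 + W) + 7 = 7 + W*(6 + W))
d(J(-5, 1), 407) - 1*104398 = (7 + 1² + 6*1)² - 1*104398 = (7 + 1 + 6)² - 104398 = 14² - 104398 = 196 - 104398 = -104202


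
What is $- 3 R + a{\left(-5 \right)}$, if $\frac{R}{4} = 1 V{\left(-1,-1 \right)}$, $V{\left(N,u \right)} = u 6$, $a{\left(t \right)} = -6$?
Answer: $66$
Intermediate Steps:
$V{\left(N,u \right)} = 6 u$
$R = -24$ ($R = 4 \cdot 1 \cdot 6 \left(-1\right) = 4 \cdot 1 \left(-6\right) = 4 \left(-6\right) = -24$)
$- 3 R + a{\left(-5 \right)} = \left(-3\right) \left(-24\right) - 6 = 72 - 6 = 66$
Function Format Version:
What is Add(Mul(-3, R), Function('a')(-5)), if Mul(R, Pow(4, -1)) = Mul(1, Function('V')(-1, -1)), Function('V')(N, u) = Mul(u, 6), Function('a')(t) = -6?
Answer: 66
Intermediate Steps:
Function('V')(N, u) = Mul(6, u)
R = -24 (R = Mul(4, Mul(1, Mul(6, -1))) = Mul(4, Mul(1, -6)) = Mul(4, -6) = -24)
Add(Mul(-3, R), Function('a')(-5)) = Add(Mul(-3, -24), -6) = Add(72, -6) = 66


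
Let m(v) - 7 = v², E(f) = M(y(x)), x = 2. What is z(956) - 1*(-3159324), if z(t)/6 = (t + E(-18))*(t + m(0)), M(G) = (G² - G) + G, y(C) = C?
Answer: 8706204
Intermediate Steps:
M(G) = G²
E(f) = 4 (E(f) = 2² = 4)
m(v) = 7 + v²
z(t) = 6*(4 + t)*(7 + t) (z(t) = 6*((t + 4)*(t + (7 + 0²))) = 6*((4 + t)*(t + (7 + 0))) = 6*((4 + t)*(t + 7)) = 6*((4 + t)*(7 + t)) = 6*(4 + t)*(7 + t))
z(956) - 1*(-3159324) = (168 + 6*956² + 66*956) - 1*(-3159324) = (168 + 6*913936 + 63096) + 3159324 = (168 + 5483616 + 63096) + 3159324 = 5546880 + 3159324 = 8706204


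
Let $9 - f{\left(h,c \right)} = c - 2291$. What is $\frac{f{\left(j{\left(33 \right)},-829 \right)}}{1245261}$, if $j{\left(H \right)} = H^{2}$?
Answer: $\frac{1043}{415087} \approx 0.0025127$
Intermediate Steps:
$f{\left(h,c \right)} = 2300 - c$ ($f{\left(h,c \right)} = 9 - \left(c - 2291\right) = 9 - \left(-2291 + c\right) = 2300 - c$)
$\frac{f{\left(j{\left(33 \right)},-829 \right)}}{1245261} = \frac{2300 - -829}{1245261} = \left(2300 + 829\right) \frac{1}{1245261} = 3129 \cdot \frac{1}{1245261} = \frac{1043}{415087}$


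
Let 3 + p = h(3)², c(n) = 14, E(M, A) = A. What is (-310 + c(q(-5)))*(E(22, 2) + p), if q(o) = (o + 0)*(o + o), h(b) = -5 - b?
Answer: -18648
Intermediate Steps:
q(o) = 2*o² (q(o) = o*(2*o) = 2*o²)
p = 61 (p = -3 + (-5 - 1*3)² = -3 + (-5 - 3)² = -3 + (-8)² = -3 + 64 = 61)
(-310 + c(q(-5)))*(E(22, 2) + p) = (-310 + 14)*(2 + 61) = -296*63 = -18648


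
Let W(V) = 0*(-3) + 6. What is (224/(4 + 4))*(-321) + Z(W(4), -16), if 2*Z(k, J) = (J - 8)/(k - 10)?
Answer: -8985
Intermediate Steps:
W(V) = 6 (W(V) = 0 + 6 = 6)
Z(k, J) = (-8 + J)/(2*(-10 + k)) (Z(k, J) = ((J - 8)/(k - 10))/2 = ((-8 + J)/(-10 + k))/2 = (-8 + J)/(2*(-10 + k)))
(224/(4 + 4))*(-321) + Z(W(4), -16) = (224/(4 + 4))*(-321) + (-8 - 16)/(2*(-10 + 6)) = (224/8)*(-321) + (½)*(-24)/(-4) = (224*(⅛))*(-321) + (½)*(-¼)*(-24) = 28*(-321) + 3 = -8988 + 3 = -8985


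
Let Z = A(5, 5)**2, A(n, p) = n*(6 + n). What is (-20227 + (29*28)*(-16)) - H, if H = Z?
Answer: -36244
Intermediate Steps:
Z = 3025 (Z = (5*(6 + 5))**2 = (5*11)**2 = 55**2 = 3025)
H = 3025
(-20227 + (29*28)*(-16)) - H = (-20227 + (29*28)*(-16)) - 1*3025 = (-20227 + 812*(-16)) - 3025 = (-20227 - 12992) - 3025 = -33219 - 3025 = -36244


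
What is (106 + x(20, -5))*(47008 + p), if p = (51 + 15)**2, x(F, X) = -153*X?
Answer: 44738044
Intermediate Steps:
p = 4356 (p = 66**2 = 4356)
(106 + x(20, -5))*(47008 + p) = (106 - 153*(-5))*(47008 + 4356) = (106 + 765)*51364 = 871*51364 = 44738044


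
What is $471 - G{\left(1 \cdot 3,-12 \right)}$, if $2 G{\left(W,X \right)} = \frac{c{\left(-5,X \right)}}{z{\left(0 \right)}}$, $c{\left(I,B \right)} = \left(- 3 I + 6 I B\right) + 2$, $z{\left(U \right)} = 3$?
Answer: $\frac{2449}{6} \approx 408.17$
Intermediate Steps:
$c{\left(I,B \right)} = 2 - 3 I + 6 B I$ ($c{\left(I,B \right)} = \left(- 3 I + 6 B I\right) + 2 = 2 - 3 I + 6 B I$)
$G{\left(W,X \right)} = \frac{17}{6} - 5 X$ ($G{\left(W,X \right)} = \frac{\left(2 - -15 + 6 X \left(-5\right)\right) \frac{1}{3}}{2} = \frac{\left(2 + 15 - 30 X\right) \frac{1}{3}}{2} = \frac{\left(17 - 30 X\right) \frac{1}{3}}{2} = \frac{\frac{17}{3} - 10 X}{2} = \frac{17}{6} - 5 X$)
$471 - G{\left(1 \cdot 3,-12 \right)} = 471 - \left(\frac{17}{6} - -60\right) = 471 - \left(\frac{17}{6} + 60\right) = 471 - \frac{377}{6} = \frac{2449}{6}$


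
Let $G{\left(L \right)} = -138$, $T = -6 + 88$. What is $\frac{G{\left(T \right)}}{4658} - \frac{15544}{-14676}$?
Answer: $\frac{8797333}{8545101} \approx 1.0295$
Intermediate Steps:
$T = 82$
$\frac{G{\left(T \right)}}{4658} - \frac{15544}{-14676} = - \frac{138}{4658} - \frac{15544}{-14676} = \left(-138\right) \frac{1}{4658} - - \frac{3886}{3669} = - \frac{69}{2329} + \frac{3886}{3669} = \frac{8797333}{8545101}$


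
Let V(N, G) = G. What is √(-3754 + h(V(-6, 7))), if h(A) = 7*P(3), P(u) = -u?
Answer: 5*I*√151 ≈ 61.441*I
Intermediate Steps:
h(A) = -21 (h(A) = 7*(-1*3) = 7*(-3) = -21)
√(-3754 + h(V(-6, 7))) = √(-3754 - 21) = √(-3775) = 5*I*√151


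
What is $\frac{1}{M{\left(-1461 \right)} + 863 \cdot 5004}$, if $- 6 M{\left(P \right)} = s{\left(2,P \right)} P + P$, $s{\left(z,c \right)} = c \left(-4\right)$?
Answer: $\frac{2}{11483419} \approx 1.7416 \cdot 10^{-7}$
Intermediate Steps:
$s{\left(z,c \right)} = - 4 c$
$M{\left(P \right)} = - \frac{P}{6} + \frac{2 P^{2}}{3}$ ($M{\left(P \right)} = - \frac{- 4 P P + P}{6} = - \frac{- 4 P^{2} + P}{6} = - \frac{P - 4 P^{2}}{6} = - \frac{P}{6} + \frac{2 P^{2}}{3}$)
$\frac{1}{M{\left(-1461 \right)} + 863 \cdot 5004} = \frac{1}{\frac{1}{6} \left(-1461\right) \left(-1 + 4 \left(-1461\right)\right) + 863 \cdot 5004} = \frac{1}{\frac{1}{6} \left(-1461\right) \left(-1 - 5844\right) + 4318452} = \frac{1}{\frac{1}{6} \left(-1461\right) \left(-5845\right) + 4318452} = \frac{1}{\frac{2846515}{2} + 4318452} = \frac{1}{\frac{11483419}{2}} = \frac{2}{11483419}$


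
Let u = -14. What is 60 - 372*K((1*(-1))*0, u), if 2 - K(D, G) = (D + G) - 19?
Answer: -12960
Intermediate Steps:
K(D, G) = 21 - D - G (K(D, G) = 2 - ((D + G) - 19) = 2 - (-19 + D + G) = 2 + (19 - D - G) = 21 - D - G)
60 - 372*K((1*(-1))*0, u) = 60 - 372*(21 - 1*(-1)*0 - 1*(-14)) = 60 - 372*(21 - (-1)*0 + 14) = 60 - 372*(21 - 1*0 + 14) = 60 - 372*(21 + 0 + 14) = 60 - 372*35 = 60 - 13020 = -12960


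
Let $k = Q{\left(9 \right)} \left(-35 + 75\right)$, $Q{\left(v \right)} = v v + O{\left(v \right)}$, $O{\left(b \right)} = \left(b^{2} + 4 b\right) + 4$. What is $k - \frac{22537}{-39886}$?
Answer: $\frac{322301417}{39886} \approx 8080.6$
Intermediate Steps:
$O{\left(b \right)} = 4 + b^{2} + 4 b$
$Q{\left(v \right)} = 4 + 2 v^{2} + 4 v$ ($Q{\left(v \right)} = v v + \left(4 + v^{2} + 4 v\right) = v^{2} + \left(4 + v^{2} + 4 v\right) = 4 + 2 v^{2} + 4 v$)
$k = 8080$ ($k = \left(4 + 2 \cdot 9^{2} + 4 \cdot 9\right) \left(-35 + 75\right) = \left(4 + 2 \cdot 81 + 36\right) 40 = \left(4 + 162 + 36\right) 40 = 202 \cdot 40 = 8080$)
$k - \frac{22537}{-39886} = 8080 - \frac{22537}{-39886} = 8080 - 22537 \left(- \frac{1}{39886}\right) = 8080 - - \frac{22537}{39886} = 8080 + \frac{22537}{39886} = \frac{322301417}{39886}$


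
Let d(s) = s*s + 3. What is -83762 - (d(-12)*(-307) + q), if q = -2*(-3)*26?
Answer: -38789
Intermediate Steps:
d(s) = 3 + s² (d(s) = s² + 3 = 3 + s²)
q = 156 (q = 6*26 = 156)
-83762 - (d(-12)*(-307) + q) = -83762 - ((3 + (-12)²)*(-307) + 156) = -83762 - ((3 + 144)*(-307) + 156) = -83762 - (147*(-307) + 156) = -83762 - (-45129 + 156) = -83762 - 1*(-44973) = -83762 + 44973 = -38789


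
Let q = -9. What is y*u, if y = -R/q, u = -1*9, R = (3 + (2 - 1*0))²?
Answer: -25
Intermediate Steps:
R = 25 (R = (3 + (2 + 0))² = (3 + 2)² = 5² = 25)
u = -9
y = 25/9 (y = -25/(-9) = -25*(-1)/9 = -1*(-25/9) = 25/9 ≈ 2.7778)
y*u = (25/9)*(-9) = -25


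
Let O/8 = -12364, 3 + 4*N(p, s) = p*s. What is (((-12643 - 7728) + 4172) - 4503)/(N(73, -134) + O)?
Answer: 82808/405433 ≈ 0.20425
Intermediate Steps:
N(p, s) = -¾ + p*s/4 (N(p, s) = -¾ + (p*s)/4 = -¾ + p*s/4)
O = -98912 (O = 8*(-12364) = -98912)
(((-12643 - 7728) + 4172) - 4503)/(N(73, -134) + O) = (((-12643 - 7728) + 4172) - 4503)/((-¾ + (¼)*73*(-134)) - 98912) = ((-20371 + 4172) - 4503)/((-¾ - 4891/2) - 98912) = (-16199 - 4503)/(-9785/4 - 98912) = -20702/(-405433/4) = -20702*(-4/405433) = 82808/405433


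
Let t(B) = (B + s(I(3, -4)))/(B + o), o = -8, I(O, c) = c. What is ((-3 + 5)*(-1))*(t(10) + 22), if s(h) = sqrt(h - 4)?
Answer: -54 - 2*I*sqrt(2) ≈ -54.0 - 2.8284*I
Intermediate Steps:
s(h) = sqrt(-4 + h)
t(B) = (B + 2*I*sqrt(2))/(-8 + B) (t(B) = (B + sqrt(-4 - 4))/(B - 8) = (B + sqrt(-8))/(-8 + B) = (B + 2*I*sqrt(2))/(-8 + B))
((-3 + 5)*(-1))*(t(10) + 22) = ((-3 + 5)*(-1))*((10 + 2*I*sqrt(2))/(-8 + 10) + 22) = (2*(-1))*((10 + 2*I*sqrt(2))/2 + 22) = -2*((10 + 2*I*sqrt(2))/2 + 22) = -2*((5 + I*sqrt(2)) + 22) = -2*(27 + I*sqrt(2)) = -54 - 2*I*sqrt(2)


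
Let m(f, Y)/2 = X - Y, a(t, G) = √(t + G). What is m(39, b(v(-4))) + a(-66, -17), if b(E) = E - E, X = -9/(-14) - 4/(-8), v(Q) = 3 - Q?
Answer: 16/7 + I*√83 ≈ 2.2857 + 9.1104*I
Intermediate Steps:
a(t, G) = √(G + t)
X = 8/7 (X = -9*(-1/14) - 4*(-⅛) = 9/14 + ½ = 8/7 ≈ 1.1429)
b(E) = 0
m(f, Y) = 16/7 - 2*Y (m(f, Y) = 2*(8/7 - Y) = 16/7 - 2*Y)
m(39, b(v(-4))) + a(-66, -17) = (16/7 - 2*0) + √(-17 - 66) = (16/7 + 0) + √(-83) = 16/7 + I*√83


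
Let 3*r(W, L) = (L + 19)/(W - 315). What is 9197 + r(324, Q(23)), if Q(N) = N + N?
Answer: 248384/27 ≈ 9199.4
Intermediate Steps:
Q(N) = 2*N
r(W, L) = (19 + L)/(3*(-315 + W)) (r(W, L) = ((L + 19)/(W - 315))/3 = ((19 + L)/(-315 + W))/3 = (19 + L)/(3*(-315 + W)))
9197 + r(324, Q(23)) = 9197 + (19 + 2*23)/(3*(-315 + 324)) = 9197 + (⅓)*(19 + 46)/9 = 9197 + (⅓)*(⅑)*65 = 9197 + 65/27 = 248384/27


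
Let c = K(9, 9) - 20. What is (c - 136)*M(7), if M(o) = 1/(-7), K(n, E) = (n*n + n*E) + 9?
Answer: -15/7 ≈ -2.1429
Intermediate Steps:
K(n, E) = 9 + n² + E*n (K(n, E) = (n² + E*n) + 9 = 9 + n² + E*n)
M(o) = -⅐
c = 151 (c = (9 + 9² + 9*9) - 20 = (9 + 81 + 81) - 20 = 171 - 20 = 151)
(c - 136)*M(7) = (151 - 136)*(-⅐) = 15*(-⅐) = -15/7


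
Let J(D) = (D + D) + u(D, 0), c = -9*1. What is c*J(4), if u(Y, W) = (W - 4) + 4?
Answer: -72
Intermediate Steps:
u(Y, W) = W (u(Y, W) = (-4 + W) + 4 = W)
c = -9
J(D) = 2*D (J(D) = (D + D) + 0 = 2*D + 0 = 2*D)
c*J(4) = -18*4 = -9*8 = -72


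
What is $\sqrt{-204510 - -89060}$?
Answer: $5 i \sqrt{4618} \approx 339.78 i$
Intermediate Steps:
$\sqrt{-204510 - -89060} = \sqrt{-204510 + \left(-93904 + 182964\right)} = \sqrt{-204510 + 89060} = \sqrt{-115450} = 5 i \sqrt{4618}$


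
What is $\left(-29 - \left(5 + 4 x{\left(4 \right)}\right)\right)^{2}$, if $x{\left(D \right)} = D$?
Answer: $2500$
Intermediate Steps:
$\left(-29 - \left(5 + 4 x{\left(4 \right)}\right)\right)^{2} = \left(-29 - 21\right)^{2} = \left(-50\right)^{2} = 2500$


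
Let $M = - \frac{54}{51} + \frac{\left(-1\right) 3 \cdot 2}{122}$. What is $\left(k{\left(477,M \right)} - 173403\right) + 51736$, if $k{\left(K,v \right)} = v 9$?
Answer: $- \frac{126179020}{1037} \approx -1.2168 \cdot 10^{5}$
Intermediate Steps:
$M = - \frac{1149}{1037}$ ($M = \left(-54\right) \frac{1}{51} + \left(-3\right) 2 \cdot \frac{1}{122} = - \frac{18}{17} - \frac{3}{61} = - \frac{1149}{1037} \approx -1.108$)
$k{\left(K,v \right)} = 9 v$
$\left(k{\left(477,M \right)} - 173403\right) + 51736 = \left(9 \left(- \frac{1149}{1037}\right) - 173403\right) + 51736 = \left(- \frac{10341}{1037} - 173403\right) + 51736 = - \frac{179829252}{1037} + 51736 = - \frac{126179020}{1037}$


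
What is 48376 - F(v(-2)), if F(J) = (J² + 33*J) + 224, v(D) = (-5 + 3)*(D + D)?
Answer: 47824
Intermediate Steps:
v(D) = -4*D
F(J) = 224 + J² + 33*J
48376 - F(v(-2)) = 48376 - (224 + (-4*(-2))² + 33*(-4*(-2))) = 48376 - (224 + 8² + 33*8) = 48376 - (224 + 64 + 264) = 48376 - 1*552 = 48376 - 552 = 47824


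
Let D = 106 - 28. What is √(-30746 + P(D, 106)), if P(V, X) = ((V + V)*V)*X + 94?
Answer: 2*√314789 ≈ 1122.1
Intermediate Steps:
D = 78
P(V, X) = 94 + 2*X*V² (P(V, X) = ((2*V)*V)*X + 94 = (2*V²)*X + 94 = 2*X*V² + 94 = 94 + 2*X*V²)
√(-30746 + P(D, 106)) = √(-30746 + (94 + 2*106*78²)) = √(-30746 + (94 + 2*106*6084)) = √(-30746 + (94 + 1289808)) = √(-30746 + 1289902) = √1259156 = 2*√314789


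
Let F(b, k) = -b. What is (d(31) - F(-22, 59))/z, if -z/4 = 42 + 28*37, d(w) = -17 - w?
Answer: 5/308 ≈ 0.016234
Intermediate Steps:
z = -4312 (z = -4*(42 + 28*37) = -4*(42 + 1036) = -4*1078 = -4312)
(d(31) - F(-22, 59))/z = ((-17 - 1*31) - (-1)*(-22))/(-4312) = ((-17 - 31) - 1*22)*(-1/4312) = (-48 - 22)*(-1/4312) = -70*(-1/4312) = 5/308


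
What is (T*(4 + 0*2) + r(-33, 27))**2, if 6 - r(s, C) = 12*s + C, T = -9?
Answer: 114921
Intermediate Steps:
r(s, C) = 6 - C - 12*s (r(s, C) = 6 - (12*s + C) = 6 - (C + 12*s) = 6 + (-C - 12*s) = 6 - C - 12*s)
(T*(4 + 0*2) + r(-33, 27))**2 = (-9*(4 + 0*2) + (6 - 1*27 - 12*(-33)))**2 = (-9*(4 + 0) + (6 - 27 + 396))**2 = (-9*4 + 375)**2 = (-36 + 375)**2 = 339**2 = 114921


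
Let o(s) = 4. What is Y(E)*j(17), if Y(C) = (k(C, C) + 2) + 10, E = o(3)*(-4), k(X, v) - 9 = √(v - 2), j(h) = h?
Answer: 357 + 51*I*√2 ≈ 357.0 + 72.125*I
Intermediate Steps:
k(X, v) = 9 + √(-2 + v) (k(X, v) = 9 + √(v - 2) = 9 + √(-2 + v))
E = -16 (E = 4*(-4) = -16)
Y(C) = 21 + √(-2 + C) (Y(C) = ((9 + √(-2 + C)) + 2) + 10 = (11 + √(-2 + C)) + 10 = 21 + √(-2 + C))
Y(E)*j(17) = (21 + √(-2 - 16))*17 = (21 + √(-18))*17 = (21 + 3*I*√2)*17 = 357 + 51*I*√2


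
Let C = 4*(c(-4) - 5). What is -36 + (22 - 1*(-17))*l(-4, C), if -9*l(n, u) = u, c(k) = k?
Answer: 120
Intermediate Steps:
C = -36 (C = 4*(-4 - 5) = 4*(-9) = -36)
l(n, u) = -u/9
-36 + (22 - 1*(-17))*l(-4, C) = -36 + (22 - 1*(-17))*(-1/9*(-36)) = -36 + (22 + 17)*4 = -36 + 39*4 = -36 + 156 = 120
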